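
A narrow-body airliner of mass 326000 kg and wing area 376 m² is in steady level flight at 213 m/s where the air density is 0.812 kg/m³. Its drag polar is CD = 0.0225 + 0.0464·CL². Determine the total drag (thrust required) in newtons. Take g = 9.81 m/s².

D = 2.24×10^5 N

In steady level flight, lift balances weight: W = mg = 326000 × 9.81 = 3.1981×10^6 N.
Dynamic pressure q = 0.5 × 0.812 × 213² = 18420 Pa.
CL = W/(q·S) = 3.1981×10^6 / (18420 × 376) = 0.4618.
CD = 0.0225 + 0.0464 × 0.4618² = 0.03239.
D = q·S·CD = 18420 × 376 × 0.03239 = 2.244×10^5 N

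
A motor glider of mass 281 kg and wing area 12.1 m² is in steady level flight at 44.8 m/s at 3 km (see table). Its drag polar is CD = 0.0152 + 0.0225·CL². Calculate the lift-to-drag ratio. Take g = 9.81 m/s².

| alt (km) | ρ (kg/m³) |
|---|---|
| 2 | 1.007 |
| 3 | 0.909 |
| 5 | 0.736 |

L/D = 15

At 3 km, from the table: ρ = 0.909 kg/m³.
In steady level flight, lift balances weight: W = mg = 281 × 9.81 = 2756.6 N.
Dynamic pressure q = 0.5 × 0.909 × 44.8² = 912.2 Pa.
Required CL = L/(qS) = 2756.6/(912.2·12.1) = 0.2497.
CD = 0.0152 + 0.0225 × 0.2497² = 0.0166.
L/D = CL/CD = 0.2497 / 0.0166 = 15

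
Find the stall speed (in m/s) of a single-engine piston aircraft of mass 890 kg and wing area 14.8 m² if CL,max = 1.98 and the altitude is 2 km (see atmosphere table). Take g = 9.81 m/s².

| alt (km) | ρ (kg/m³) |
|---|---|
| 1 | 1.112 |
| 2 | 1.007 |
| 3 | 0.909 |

At 2 km, from the table: ρ = 1.007 kg/m³.
Stall occurs when L = W at CL,max. W = mg = 890 × 9.81 = 8731 N.
From L = ½ρV²S·CL,max = W: V_stall = √(2W/(ρSCL,max)) = √(2·8731/(1.007·14.8·1.98))
V_stall = √591.7 = 24.3 m/s

V_stall = 24.3 m/s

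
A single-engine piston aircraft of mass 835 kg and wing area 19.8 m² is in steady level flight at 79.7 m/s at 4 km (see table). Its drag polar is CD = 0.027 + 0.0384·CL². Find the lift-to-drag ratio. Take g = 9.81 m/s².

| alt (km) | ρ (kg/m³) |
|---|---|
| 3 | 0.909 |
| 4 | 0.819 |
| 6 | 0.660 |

L/D = 5.69

At 4 km, from the table: ρ = 0.819 kg/m³.
In steady level flight, lift balances weight: W = mg = 835 × 9.81 = 8191.4 N.
Dynamic pressure q = 0.5 × 0.819 × 79.7² = 2601 Pa.
CL = W/(q·S) = 8191.4 / (2601 × 19.8) = 0.159.
CD = 0.027 + 0.0384 × 0.159² = 0.02797.
L/D = CL/CD = 0.159 / 0.02797 = 5.69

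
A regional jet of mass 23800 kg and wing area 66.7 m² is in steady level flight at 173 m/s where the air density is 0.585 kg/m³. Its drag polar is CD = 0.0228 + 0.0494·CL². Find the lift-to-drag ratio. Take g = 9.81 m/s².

Weight W = mg = 23800 × 9.81 = 2.3348×10^5 N; in level flight L = W.
q = ½ρv² = ½ × 0.585 × 173² = 8754 Pa.
CL = W/(q·S) = 2.3348×10^5 / (8754 × 66.7) = 0.3999.
CD = 0.0228 + 0.0494 × 0.3999² = 0.0307.
L/D = CL/CD = 0.3999 / 0.0307 = 13

L/D = 13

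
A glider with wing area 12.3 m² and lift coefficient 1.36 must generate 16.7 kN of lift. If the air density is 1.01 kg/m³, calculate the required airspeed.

L = ½ρv²S·CL ⇒ v = √(2L/(ρ·S·CL))
v = √(2 × 16700 / (1.01 × 12.3 × 1.36)) = √1977 = 44.5 m/s

v = 44.5 m/s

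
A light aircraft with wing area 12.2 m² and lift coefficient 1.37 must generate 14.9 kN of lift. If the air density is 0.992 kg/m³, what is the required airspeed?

v = 42.4 m/s

L = ½ρv²S·CL ⇒ v = √(2L/(ρ·S·CL))
v = √(2 × 14900 / (0.992 × 12.2 × 1.37)) = √1797 = 42.4 m/s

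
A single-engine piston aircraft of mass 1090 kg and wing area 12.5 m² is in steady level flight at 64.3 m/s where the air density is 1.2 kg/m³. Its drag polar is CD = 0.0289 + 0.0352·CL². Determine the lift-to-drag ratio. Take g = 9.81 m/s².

L/D = 10.4

Weight W = mg = 1090 × 9.81 = 10693 N; in level flight L = W.
Dynamic pressure q = 0.5 × 1.2 × 64.3² = 2481 Pa.
CL = 2W/(ρv²S) = 2×10693/(1.2×64.3²×12.5) = 0.3448.
CD = 0.0289 + 0.0352 × 0.3448² = 0.03309.
L/D = CL/CD = 0.3448 / 0.03309 = 10.4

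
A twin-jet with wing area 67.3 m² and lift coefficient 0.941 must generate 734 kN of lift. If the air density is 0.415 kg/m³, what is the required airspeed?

v = 236 m/s

L = ½ρv²S·CL ⇒ v = √(2L/(ρ·S·CL))
v = √(2 × 7.34×10^5 / (0.415 × 67.3 × 0.941)) = √55860 = 236 m/s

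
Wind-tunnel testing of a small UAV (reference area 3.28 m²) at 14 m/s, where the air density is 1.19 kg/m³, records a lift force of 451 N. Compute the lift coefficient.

CL = 1.18

From L = ½ρv²S·CL, rearranging gives CL = 2L/(ρv²S).
CL = 2 × 451 / (1.19 × 14² × 3.28) = 1.18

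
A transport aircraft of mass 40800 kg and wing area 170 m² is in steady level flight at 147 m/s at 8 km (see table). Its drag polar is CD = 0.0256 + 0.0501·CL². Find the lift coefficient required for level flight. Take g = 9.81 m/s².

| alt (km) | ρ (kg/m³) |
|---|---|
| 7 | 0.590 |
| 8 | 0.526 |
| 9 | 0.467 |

CL = 0.414

At 8 km, from the table: ρ = 0.526 kg/m³.
In steady level flight, lift balances weight: W = mg = 40800 × 9.81 = 4.0025×10^5 N.
q = ½ρv² = ½ × 0.526 × 147² = 5683 Pa.
Required CL = L/(qS) = 4.0025×10^5/(5683·170) = 0.4143.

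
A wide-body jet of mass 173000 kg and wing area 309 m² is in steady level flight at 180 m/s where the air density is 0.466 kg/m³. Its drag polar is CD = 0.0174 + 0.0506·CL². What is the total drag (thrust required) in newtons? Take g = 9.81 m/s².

Level flight ⇒ L = W = m·g = 173000 × 9.81 = 1.6971×10^6 N.
Dynamic pressure q = 0.5 × 0.466 × 180² = 7549 Pa.
CL = W/(q·S) = 1.6971×10^6 / (7549 × 309) = 0.7275.
CD = 0.0174 + 0.0506 × 0.7275² = 0.04418.
D = q·S·CD = 7549 × 309 × 0.04418 = 1.031×10^5 N

D = 1.03×10^5 N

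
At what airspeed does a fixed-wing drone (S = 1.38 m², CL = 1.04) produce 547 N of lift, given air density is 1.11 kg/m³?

L = ½ρv²S·CL ⇒ v = √(2L/(ρ·S·CL))
v = √(2 × 547 / (1.11 × 1.38 × 1.04)) = √686.7 = 26.2 m/s

v = 26.2 m/s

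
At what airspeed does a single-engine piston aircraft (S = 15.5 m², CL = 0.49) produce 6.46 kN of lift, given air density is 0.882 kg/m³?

L = ½ρv²S·CL ⇒ v = √(2L/(ρ·S·CL))
v = √(2 × 6460 / (0.882 × 15.5 × 0.49)) = √1929 = 43.9 m/s

v = 43.9 m/s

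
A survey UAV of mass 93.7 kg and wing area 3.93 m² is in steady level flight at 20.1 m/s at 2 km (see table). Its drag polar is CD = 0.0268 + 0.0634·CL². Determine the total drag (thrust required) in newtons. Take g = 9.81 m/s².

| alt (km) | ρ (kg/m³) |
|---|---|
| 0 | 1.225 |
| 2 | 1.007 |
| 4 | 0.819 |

At 2 km, from the table: ρ = 1.007 kg/m³.
Weight W = mg = 93.7 × 9.81 = 919.2 N; in level flight L = W.
Dynamic pressure q = 0.5 × 1.007 × 20.1² = 203.4 Pa.
CL = 2W/(ρv²S) = 2×919.2/(1.007×20.1²×3.93) = 1.15.
CD = 0.0268 + 0.0634 × 1.15² = 0.1106.
D = q·S·CD = 203.4 × 3.93 × 0.1106 = 88.43 N

D = 88.4 N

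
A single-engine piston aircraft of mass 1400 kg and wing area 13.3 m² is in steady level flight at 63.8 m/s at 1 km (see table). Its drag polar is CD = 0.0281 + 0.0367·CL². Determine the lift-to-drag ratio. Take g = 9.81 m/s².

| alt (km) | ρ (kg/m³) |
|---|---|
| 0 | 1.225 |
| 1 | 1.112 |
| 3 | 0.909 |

At 1 km, from the table: ρ = 1.112 kg/m³.
Level flight ⇒ L = W = m·g = 1400 × 9.81 = 13734 N.
q = ½ρv² = ½ × 1.112 × 63.8² = 2263 Pa.
CL = 2W/(ρv²S) = 2×13734/(1.112×63.8²×13.3) = 0.4563.
CD = 0.0281 + 0.0367 × 0.4563² = 0.03574.
L/D = CL/CD = 0.4563 / 0.03574 = 12.8

L/D = 12.8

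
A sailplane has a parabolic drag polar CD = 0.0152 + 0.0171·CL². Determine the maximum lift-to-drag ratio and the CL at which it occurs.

(L/D)max = 31, at CL = 0.943

For CD = CD0 + K·CL², (L/D)max occurs at CL* = √(CD0/K) and equals 1/(2√(K·CD0)).
(L/D)max = 1/(2√(0.0171 × 0.0152)) = 1/(2 × 0.01612) = 31
CL* = √(0.0152/0.0171) = 0.943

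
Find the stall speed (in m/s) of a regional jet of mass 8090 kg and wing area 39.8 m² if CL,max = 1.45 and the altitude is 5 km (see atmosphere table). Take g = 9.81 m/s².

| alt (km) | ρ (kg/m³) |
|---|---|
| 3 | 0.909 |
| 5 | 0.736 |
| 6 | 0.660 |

At 5 km, from the table: ρ = 0.736 kg/m³.
Stall occurs when L = W at CL,max. W = mg = 8090 × 9.81 = 79360 N.
V_stall = √(2W/(ρ·S·CL,max)) = √(2 × 79360 / (0.736 × 39.8 × 1.45))
V_stall = √3737 = 61.1 m/s

V_stall = 61.1 m/s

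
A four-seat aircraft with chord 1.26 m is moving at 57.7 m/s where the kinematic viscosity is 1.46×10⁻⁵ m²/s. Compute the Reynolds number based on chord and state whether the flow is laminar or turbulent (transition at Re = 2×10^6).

Re = v·c/ν = 57.7 × 1.26 / (1.46×10⁻⁵) = 4.98×10^6
Since 4.98×10^6 > 2×10^6, the flow is turbulent.

Re = 4.98×10^6 (turbulent)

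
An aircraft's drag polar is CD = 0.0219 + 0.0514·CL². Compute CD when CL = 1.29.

CD = 0.0219 + 0.0514 × 1.29² = 0.0219 + 0.08553 = 0.107

CD = 0.107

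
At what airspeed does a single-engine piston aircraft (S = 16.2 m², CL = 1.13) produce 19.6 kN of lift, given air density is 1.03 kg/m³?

v = 45.6 m/s

L = ½ρv²S·CL ⇒ v = √(2L/(ρ·S·CL))
v = √(2 × 19600 / (1.03 × 16.2 × 1.13)) = √2079 = 45.6 m/s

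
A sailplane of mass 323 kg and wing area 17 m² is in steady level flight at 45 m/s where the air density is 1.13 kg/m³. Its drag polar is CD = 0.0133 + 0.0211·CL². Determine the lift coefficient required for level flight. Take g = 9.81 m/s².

In steady level flight, lift balances weight: W = mg = 323 × 9.81 = 3168.6 N.
q = ½ρv² = ½ × 1.13 × 45² = 1144 Pa.
CL = W/(q·S) = 3168.6 / (1144 × 17) = 0.1629.

CL = 0.163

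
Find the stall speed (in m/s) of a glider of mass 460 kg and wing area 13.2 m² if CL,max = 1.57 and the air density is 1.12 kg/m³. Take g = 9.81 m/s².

Stall occurs when L = W at CL,max. W = mg = 460 × 9.81 = 4513 N.
V_stall = √(2W/(ρ·S·CL,max)) = √(2 × 4513 / (1.12 × 13.2 × 1.57))
V_stall = √388.8 = 19.7 m/s

V_stall = 19.7 m/s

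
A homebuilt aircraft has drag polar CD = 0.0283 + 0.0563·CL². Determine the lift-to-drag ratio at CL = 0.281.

L/D = 8.58

CD = 0.0283 + 0.0563 × 0.281² = 0.03275
L/D = CL/CD = 0.281 / 0.03275 = 8.58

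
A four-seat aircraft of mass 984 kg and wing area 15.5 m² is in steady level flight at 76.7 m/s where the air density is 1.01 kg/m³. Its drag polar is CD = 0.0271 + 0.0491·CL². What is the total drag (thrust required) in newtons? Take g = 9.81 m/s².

D = 1350 N

Level flight ⇒ L = W = m·g = 984 × 9.81 = 9653 N.
q = ½ρv² = ½ × 1.01 × 76.7² = 2971 Pa.
CL = 2W/(ρv²S) = 2×9653/(1.01×76.7²×15.5) = 0.2096.
CD = 0.0271 + 0.0491 × 0.2096² = 0.02926.
D = q·S·CD = 2971 × 15.5 × 0.02926 = 1347 N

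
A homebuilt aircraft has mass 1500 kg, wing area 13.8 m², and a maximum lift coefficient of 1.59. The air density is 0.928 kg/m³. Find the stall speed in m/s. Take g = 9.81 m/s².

At stall, lift equals weight: L = W = m·g = 1500 × 9.81 = 14720 N.
From L = ½ρV²S·CL,max = W: V_stall = √(2W/(ρSCL,max)) = √(2·14720/(0.928·13.8·1.59))
V_stall = √1445 = 38 m/s

V_stall = 38 m/s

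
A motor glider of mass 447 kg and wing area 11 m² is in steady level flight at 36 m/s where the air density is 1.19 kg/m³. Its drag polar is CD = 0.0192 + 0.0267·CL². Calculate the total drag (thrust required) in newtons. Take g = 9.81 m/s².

Level flight ⇒ L = W = m·g = 447 × 9.81 = 4385.1 N.
q = ½ρv² = ½ × 1.19 × 36² = 771.1 Pa.
CL = W/(q·S) = 4385.1 / (771.1 × 11) = 0.517.
CD = 0.0192 + 0.0267 × 0.517² = 0.02634.
D = q·S·CD = 771.1 × 11 × 0.02634 = 223.4 N

D = 223 N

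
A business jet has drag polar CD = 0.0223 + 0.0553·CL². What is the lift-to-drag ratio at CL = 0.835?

L/D = 13.7

CD = 0.0223 + 0.0553 × 0.835² = 0.06086
L/D = CL/CD = 0.835 / 0.06086 = 13.7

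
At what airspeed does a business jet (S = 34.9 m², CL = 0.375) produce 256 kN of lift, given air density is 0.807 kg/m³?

v = 220 m/s

L = ½ρv²S·CL ⇒ v = √(2L/(ρ·S·CL))
v = √(2 × 2.56×10^5 / (0.807 × 34.9 × 0.375)) = √48480 = 220 m/s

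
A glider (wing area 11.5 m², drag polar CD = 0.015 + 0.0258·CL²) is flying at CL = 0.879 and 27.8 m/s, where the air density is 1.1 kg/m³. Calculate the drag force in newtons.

D = 171 N

CD = 0.015 + 0.0258 × 0.879² = 0.03493
D = ½ρv²S·CD = ½ × 1.1 × 27.8² × 11.5 × 0.03493 = 171 N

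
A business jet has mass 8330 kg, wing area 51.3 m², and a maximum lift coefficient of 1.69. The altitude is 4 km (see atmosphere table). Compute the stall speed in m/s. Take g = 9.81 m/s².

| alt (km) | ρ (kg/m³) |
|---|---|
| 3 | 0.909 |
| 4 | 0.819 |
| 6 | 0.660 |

At 4 km, from the table: ρ = 0.819 kg/m³.
At stall, lift equals weight: L = W = m·g = 8330 × 9.81 = 81720 N.
From L = ½ρV²S·CL,max = W: V_stall = √(2W/(ρSCL,max)) = √(2·81720/(0.819·51.3·1.69))
V_stall = √2302 = 48 m/s

V_stall = 48 m/s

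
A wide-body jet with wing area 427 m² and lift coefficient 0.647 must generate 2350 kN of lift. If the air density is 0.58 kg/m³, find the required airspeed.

L = ½ρv²S·CL ⇒ v = √(2L/(ρ·S·CL))
v = √(2 × 2.35×10^6 / (0.58 × 427 × 0.647)) = √29330 = 171 m/s

v = 171 m/s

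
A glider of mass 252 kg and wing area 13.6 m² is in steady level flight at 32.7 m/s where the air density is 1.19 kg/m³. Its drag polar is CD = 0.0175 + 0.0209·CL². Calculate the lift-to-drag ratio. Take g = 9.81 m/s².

Level flight ⇒ L = W = m·g = 252 × 9.81 = 2472.1 N.
Dynamic pressure q = 0.5 × 1.19 × 32.7² = 636.2 Pa.
Required CL = L/(qS) = 2472.1/(636.2·13.6) = 0.2857.
CD = 0.0175 + 0.0209 × 0.2857² = 0.01921.
L/D = CL/CD = 0.2857 / 0.01921 = 14.9

L/D = 14.9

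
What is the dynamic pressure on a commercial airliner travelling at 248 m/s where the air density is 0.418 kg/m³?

q = ½ρv² = ½ × 0.418 × 248² = 12900 Pa

q = 12900 Pa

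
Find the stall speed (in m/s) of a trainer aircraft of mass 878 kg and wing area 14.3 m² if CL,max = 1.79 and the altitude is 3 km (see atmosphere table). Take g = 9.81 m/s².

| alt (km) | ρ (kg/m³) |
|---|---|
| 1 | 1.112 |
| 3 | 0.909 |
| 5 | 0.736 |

V_stall = 27.2 m/s

At 3 km, from the table: ρ = 0.909 kg/m³.
At stall, lift equals weight: L = W = m·g = 878 × 9.81 = 8613 N.
V_stall = √(2W/(ρ·S·CL,max)) = √(2 × 8613 / (0.909 × 14.3 × 1.79))
V_stall = √740.4 = 27.2 m/s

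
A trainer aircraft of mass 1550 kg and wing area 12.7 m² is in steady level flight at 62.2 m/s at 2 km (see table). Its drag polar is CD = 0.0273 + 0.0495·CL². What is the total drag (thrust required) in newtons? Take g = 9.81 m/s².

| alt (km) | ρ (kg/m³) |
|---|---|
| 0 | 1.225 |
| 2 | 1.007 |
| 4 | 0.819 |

D = 1140 N

At 2 km, from the table: ρ = 1.007 kg/m³.
Level flight ⇒ L = W = m·g = 1550 × 9.81 = 15206 N.
q = ½ρv² = ½ × 1.007 × 62.2² = 1948 Pa.
Required CL = L/(qS) = 15206/(1948·12.7) = 0.6146.
CD = 0.0273 + 0.0495 × 0.6146² = 0.046.
D = q·S·CD = 1948 × 12.7 × 0.046 = 1138 N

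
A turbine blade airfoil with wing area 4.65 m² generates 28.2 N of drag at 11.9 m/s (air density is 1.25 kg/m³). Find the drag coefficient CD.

CD = 0.0685

From D = ½ρv²S·CD, rearranging gives CD = 2D/(ρv²S).
CD = 2 × 28.2 / (1.25 × 11.9² × 4.65) = 0.0685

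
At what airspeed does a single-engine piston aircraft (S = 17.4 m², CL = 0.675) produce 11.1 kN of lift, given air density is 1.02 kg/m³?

L = ½ρv²S·CL ⇒ v = √(2L/(ρ·S·CL))
v = √(2 × 11100 / (1.02 × 17.4 × 0.675)) = √1853 = 43 m/s

v = 43 m/s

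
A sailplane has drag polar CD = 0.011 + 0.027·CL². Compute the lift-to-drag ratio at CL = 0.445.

L/D = 27.2

CD = 0.011 + 0.027 × 0.445² = 0.01635
L/D = CL/CD = 0.445 / 0.01635 = 27.2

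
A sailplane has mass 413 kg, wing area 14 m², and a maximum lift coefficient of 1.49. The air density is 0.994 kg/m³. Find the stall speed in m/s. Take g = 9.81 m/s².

Weight W = mg = 413 × 9.81 = 4052 N.
From L = ½ρV²S·CL,max = W: V_stall = √(2W/(ρSCL,max)) = √(2·4052/(0.994·14·1.49))
V_stall = √390.8 = 19.8 m/s

V_stall = 19.8 m/s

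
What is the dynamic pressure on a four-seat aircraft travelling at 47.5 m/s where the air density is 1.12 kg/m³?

q = ½ρv² = ½ × 1.12 × 47.5² = 1260 Pa

q = 1260 Pa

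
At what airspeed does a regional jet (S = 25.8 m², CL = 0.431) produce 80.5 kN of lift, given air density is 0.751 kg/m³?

v = 139 m/s

L = ½ρv²S·CL ⇒ v = √(2L/(ρ·S·CL))
v = √(2 × 80500 / (0.751 × 25.8 × 0.431)) = √19280 = 139 m/s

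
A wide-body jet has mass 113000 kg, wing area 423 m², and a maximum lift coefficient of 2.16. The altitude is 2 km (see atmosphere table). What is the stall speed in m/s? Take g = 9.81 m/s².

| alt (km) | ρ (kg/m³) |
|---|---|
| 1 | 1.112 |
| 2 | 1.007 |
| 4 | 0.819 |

At 2 km, from the table: ρ = 1.007 kg/m³.
Stall occurs when L = W at CL,max. W = mg = 113000 × 9.81 = 1.109×10^6 N.
From L = ½ρV²S·CL,max = W: V_stall = √(2W/(ρSCL,max)) = √(2·1.109×10^6/(1.007·423·2.16))
V_stall = √2410 = 49.1 m/s

V_stall = 49.1 m/s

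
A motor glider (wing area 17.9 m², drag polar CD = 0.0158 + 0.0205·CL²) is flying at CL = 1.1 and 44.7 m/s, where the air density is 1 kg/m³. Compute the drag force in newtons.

CD = 0.0158 + 0.0205 × 1.1² = 0.04061
D = ½ρv²S·CD = ½ × 1 × 44.7² × 17.9 × 0.04061 = 726 N

D = 726 N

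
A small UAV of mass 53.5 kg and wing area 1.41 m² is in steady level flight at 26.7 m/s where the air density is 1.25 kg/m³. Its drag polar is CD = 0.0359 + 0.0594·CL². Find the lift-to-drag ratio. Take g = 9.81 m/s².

L/D = 10.8

In steady level flight, lift balances weight: W = mg = 53.5 × 9.81 = 524.84 N.
q = ½ρv² = ½ × 1.25 × 26.7² = 445.6 Pa.
Required CL = L/(qS) = 524.84/(445.6·1.41) = 0.8354.
CD = 0.0359 + 0.0594 × 0.8354² = 0.07736.
L/D = CL/CD = 0.8354 / 0.07736 = 10.8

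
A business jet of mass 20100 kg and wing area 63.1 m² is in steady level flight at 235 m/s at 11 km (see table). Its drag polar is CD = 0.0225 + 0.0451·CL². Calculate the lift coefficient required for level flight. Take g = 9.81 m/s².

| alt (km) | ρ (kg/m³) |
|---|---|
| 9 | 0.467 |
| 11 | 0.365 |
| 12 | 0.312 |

At 11 km, from the table: ρ = 0.365 kg/m³.
Level flight ⇒ L = W = m·g = 20100 × 9.81 = 1.9718×10^5 N.
q = ½ρv² = ½ × 0.365 × 235² = 10080 Pa.
Required CL = L/(qS) = 1.9718×10^5/(10080·63.1) = 0.3101.

CL = 0.31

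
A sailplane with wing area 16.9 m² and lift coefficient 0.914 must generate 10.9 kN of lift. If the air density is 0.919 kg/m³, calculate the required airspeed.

v = 39.2 m/s

L = ½ρv²S·CL ⇒ v = √(2L/(ρ·S·CL))
v = √(2 × 10900 / (0.919 × 16.9 × 0.914)) = √1536 = 39.2 m/s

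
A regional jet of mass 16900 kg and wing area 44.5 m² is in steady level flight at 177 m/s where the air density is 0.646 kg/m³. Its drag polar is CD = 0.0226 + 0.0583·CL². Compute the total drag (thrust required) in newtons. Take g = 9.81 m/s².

D = 13700 N

Weight W = mg = 16900 × 9.81 = 1.6579×10^5 N; in level flight L = W.
q = ½ρv² = ½ × 0.646 × 177² = 10120 Pa.
CL = 2W/(ρv²S) = 2×1.6579×10^5/(0.646×177²×44.5) = 0.3682.
CD = 0.0226 + 0.0583 × 0.3682² = 0.0305.
D = q·S·CD = 10120 × 44.5 × 0.0305 = 13740 N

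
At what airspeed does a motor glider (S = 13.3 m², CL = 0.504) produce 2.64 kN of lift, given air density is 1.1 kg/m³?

L = ½ρv²S·CL ⇒ v = √(2L/(ρ·S·CL))
v = √(2 × 2640 / (1.1 × 13.3 × 0.504)) = √716.1 = 26.8 m/s

v = 26.8 m/s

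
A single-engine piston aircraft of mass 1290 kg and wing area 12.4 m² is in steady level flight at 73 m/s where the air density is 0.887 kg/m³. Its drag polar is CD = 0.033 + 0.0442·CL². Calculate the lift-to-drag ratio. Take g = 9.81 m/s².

L/D = 10.5

Weight W = mg = 1290 × 9.81 = 12655 N; in level flight L = W.
Dynamic pressure q = 0.5 × 0.887 × 73² = 2363 Pa.
Required CL = L/(qS) = 12655/(2363·12.4) = 0.4318.
CD = 0.033 + 0.0442 × 0.4318² = 0.04124.
L/D = CL/CD = 0.4318 / 0.04124 = 10.5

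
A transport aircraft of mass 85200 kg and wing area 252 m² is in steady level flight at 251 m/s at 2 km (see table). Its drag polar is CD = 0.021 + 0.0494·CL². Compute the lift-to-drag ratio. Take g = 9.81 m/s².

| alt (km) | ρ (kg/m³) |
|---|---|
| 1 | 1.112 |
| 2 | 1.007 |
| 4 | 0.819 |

L/D = 4.85

At 2 km, from the table: ρ = 1.007 kg/m³.
Weight W = mg = 85200 × 9.81 = 8.3581×10^5 N; in level flight L = W.
Dynamic pressure q = 0.5 × 1.007 × 251² = 31720 Pa.
CL = W/(q·S) = 8.3581×10^5 / (31720 × 252) = 0.1046.
CD = 0.021 + 0.0494 × 0.1046² = 0.02154.
L/D = CL/CD = 0.1046 / 0.02154 = 4.85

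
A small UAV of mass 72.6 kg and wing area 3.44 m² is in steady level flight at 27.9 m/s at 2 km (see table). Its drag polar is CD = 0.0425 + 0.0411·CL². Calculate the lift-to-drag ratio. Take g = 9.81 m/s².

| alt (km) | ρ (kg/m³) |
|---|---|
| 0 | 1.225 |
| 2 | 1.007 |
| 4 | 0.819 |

L/D = 9.79

At 2 km, from the table: ρ = 1.007 kg/m³.
Level flight ⇒ L = W = m·g = 72.6 × 9.81 = 712.21 N.
q = ½ρv² = ½ × 1.007 × 27.9² = 391.9 Pa.
Required CL = L/(qS) = 712.21/(391.9·3.44) = 0.5282.
CD = 0.0425 + 0.0411 × 0.5282² = 0.05397.
L/D = CL/CD = 0.5282 / 0.05397 = 9.79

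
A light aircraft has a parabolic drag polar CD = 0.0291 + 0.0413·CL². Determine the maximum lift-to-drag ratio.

For CD = CD0 + K·CL², (L/D)max occurs at CL* = √(CD0/K) and equals 1/(2√(K·CD0)).
(L/D)max = 1/(2√(0.0413 × 0.0291)) = 1/(2 × 0.03467) = 14.4

(L/D)max = 14.4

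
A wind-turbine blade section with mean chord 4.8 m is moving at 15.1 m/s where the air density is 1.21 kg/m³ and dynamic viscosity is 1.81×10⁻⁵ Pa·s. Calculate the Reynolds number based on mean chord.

Re = ρ·v·c/μ = 1.21 × 15.1 × 4.8 / (1.81×10⁻⁵) = 4.85×10^6

Re = 4.85×10^6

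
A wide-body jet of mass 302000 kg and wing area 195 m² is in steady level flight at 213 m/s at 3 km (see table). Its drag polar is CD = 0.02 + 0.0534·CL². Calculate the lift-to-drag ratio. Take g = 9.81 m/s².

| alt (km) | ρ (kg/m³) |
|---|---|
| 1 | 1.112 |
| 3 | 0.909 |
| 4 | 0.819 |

At 3 km, from the table: ρ = 0.909 kg/m³.
In steady level flight, lift balances weight: W = mg = 302000 × 9.81 = 2.9626×10^6 N.
q = ½ρv² = ½ × 0.909 × 213² = 20620 Pa.
CL = W/(q·S) = 2.9626×10^6 / (20620 × 195) = 0.7368.
CD = 0.02 + 0.0534 × 0.7368² = 0.04899.
L/D = CL/CD = 0.7368 / 0.04899 = 15

L/D = 15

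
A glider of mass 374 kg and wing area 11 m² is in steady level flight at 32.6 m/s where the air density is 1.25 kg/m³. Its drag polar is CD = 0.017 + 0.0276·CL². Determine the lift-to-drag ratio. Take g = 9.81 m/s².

In steady level flight, lift balances weight: W = mg = 374 × 9.81 = 3668.9 N.
q = ½ρv² = ½ × 1.25 × 32.6² = 664.2 Pa.
Required CL = L/(qS) = 3668.9/(664.2·11) = 0.5021.
CD = 0.017 + 0.0276 × 0.5021² = 0.02396.
L/D = CL/CD = 0.5021 / 0.02396 = 21

L/D = 21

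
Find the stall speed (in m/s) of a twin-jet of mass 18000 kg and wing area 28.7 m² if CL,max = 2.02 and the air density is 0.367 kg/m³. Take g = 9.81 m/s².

At stall, lift equals weight: L = W = m·g = 18000 × 9.81 = 1.766×10^5 N.
From L = ½ρV²S·CL,max = W: V_stall = √(2W/(ρSCL,max)) = √(2·1.766×10^5/(0.367·28.7·2.02))
V_stall = √16600 = 129 m/s

V_stall = 129 m/s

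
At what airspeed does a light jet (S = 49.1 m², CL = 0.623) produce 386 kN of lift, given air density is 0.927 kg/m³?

L = ½ρv²S·CL ⇒ v = √(2L/(ρ·S·CL))
v = √(2 × 3.86×10^5 / (0.927 × 49.1 × 0.623)) = √27230 = 165 m/s

v = 165 m/s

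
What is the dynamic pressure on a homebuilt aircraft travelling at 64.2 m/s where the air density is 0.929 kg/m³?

q = ½ρv² = ½ × 0.929 × 64.2² = 1910 Pa

q = 1910 Pa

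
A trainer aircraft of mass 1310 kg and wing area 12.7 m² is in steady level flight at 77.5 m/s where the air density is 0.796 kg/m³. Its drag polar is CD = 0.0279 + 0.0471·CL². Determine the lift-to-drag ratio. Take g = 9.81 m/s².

L/D = 11.6

Weight W = mg = 1310 × 9.81 = 12851 N; in level flight L = W.
Dynamic pressure q = 0.5 × 0.796 × 77.5² = 2390 Pa.
CL = W/(q·S) = 12851 / (2390 × 12.7) = 0.4233.
CD = 0.0279 + 0.0471 × 0.4233² = 0.03634.
L/D = CL/CD = 0.4233 / 0.03634 = 11.6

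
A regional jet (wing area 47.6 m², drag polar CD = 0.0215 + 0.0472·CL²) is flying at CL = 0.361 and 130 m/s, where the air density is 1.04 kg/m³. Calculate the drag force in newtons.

D = 11600 N

CD = 0.0215 + 0.0472 × 0.361² = 0.02765
D = ½ρv²S·CD = ½ × 1.04 × 130² × 47.6 × 0.02765 = 11600 N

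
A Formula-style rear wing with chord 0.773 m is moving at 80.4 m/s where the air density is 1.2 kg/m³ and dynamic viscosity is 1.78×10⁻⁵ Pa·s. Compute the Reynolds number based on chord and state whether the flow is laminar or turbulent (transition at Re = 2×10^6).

Re = ρ·v·c/μ = 1.2 × 80.4 × 0.773 / (1.78×10⁻⁵) = 4.19×10^6
Since 4.19×10^6 > 2×10^6, the flow is turbulent.

Re = 4.19×10^6 (turbulent)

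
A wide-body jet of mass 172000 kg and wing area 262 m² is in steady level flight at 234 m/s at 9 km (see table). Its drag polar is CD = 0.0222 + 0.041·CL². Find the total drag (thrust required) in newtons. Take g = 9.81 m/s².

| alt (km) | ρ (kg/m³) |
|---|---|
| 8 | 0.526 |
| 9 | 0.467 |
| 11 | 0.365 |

D = 1.09×10^5 N

At 9 km, from the table: ρ = 0.467 kg/m³.
Level flight ⇒ L = W = m·g = 172000 × 9.81 = 1.6873×10^6 N.
Dynamic pressure q = 0.5 × 0.467 × 234² = 12790 Pa.
CL = W/(q·S) = 1.6873×10^6 / (12790 × 262) = 0.5037.
CD = 0.0222 + 0.041 × 0.5037² = 0.0326.
D = q·S·CD = 12790 × 262 × 0.0326 = 1.092×10^5 N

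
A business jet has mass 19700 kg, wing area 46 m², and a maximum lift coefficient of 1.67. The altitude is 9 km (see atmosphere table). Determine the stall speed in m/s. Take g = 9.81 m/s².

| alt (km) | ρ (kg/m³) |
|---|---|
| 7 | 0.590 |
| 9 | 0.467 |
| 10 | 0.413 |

At 9 km, from the table: ρ = 0.467 kg/m³.
Stall occurs when L = W at CL,max. W = mg = 19700 × 9.81 = 1.933×10^5 N.
V_stall = √(2W/(ρ·S·CL,max)) = √(2 × 1.933×10^5 / (0.467 × 46 × 1.67))
V_stall = √10770 = 104 m/s

V_stall = 104 m/s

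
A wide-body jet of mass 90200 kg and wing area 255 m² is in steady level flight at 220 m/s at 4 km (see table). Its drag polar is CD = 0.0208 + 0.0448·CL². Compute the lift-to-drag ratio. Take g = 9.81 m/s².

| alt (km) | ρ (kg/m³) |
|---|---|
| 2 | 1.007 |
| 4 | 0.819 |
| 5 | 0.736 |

L/D = 7.9

At 4 km, from the table: ρ = 0.819 kg/m³.
Weight W = mg = 90200 × 9.81 = 8.8486×10^5 N; in level flight L = W.
q = ½ρv² = ½ × 0.819 × 220² = 19820 Pa.
Required CL = L/(qS) = 8.8486×10^5/(19820·255) = 0.1751.
CD = 0.0208 + 0.0448 × 0.1751² = 0.02217.
L/D = CL/CD = 0.1751 / 0.02217 = 7.9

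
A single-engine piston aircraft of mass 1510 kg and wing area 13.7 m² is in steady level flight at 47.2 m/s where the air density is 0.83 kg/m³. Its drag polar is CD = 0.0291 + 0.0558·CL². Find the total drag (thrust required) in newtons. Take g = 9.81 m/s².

D = 1340 N

Level flight ⇒ L = W = m·g = 1510 × 9.81 = 14813 N.
q = ½ρv² = ½ × 0.83 × 47.2² = 924.6 Pa.
CL = W/(q·S) = 14813 / (924.6 × 13.7) = 1.169.
CD = 0.0291 + 0.0558 × 1.169² = 0.1054.
D = q·S·CD = 924.6 × 13.7 × 0.1054 = 1335 N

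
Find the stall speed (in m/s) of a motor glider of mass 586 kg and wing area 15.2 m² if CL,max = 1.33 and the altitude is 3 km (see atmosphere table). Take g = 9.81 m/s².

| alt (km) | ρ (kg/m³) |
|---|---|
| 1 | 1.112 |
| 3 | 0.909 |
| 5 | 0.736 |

V_stall = 25 m/s

At 3 km, from the table: ρ = 0.909 kg/m³.
Stall occurs when L = W at CL,max. W = mg = 586 × 9.81 = 5749 N.
From L = ½ρV²S·CL,max = W: V_stall = √(2W/(ρSCL,max)) = √(2·5749/(0.909·15.2·1.33))
V_stall = √625.7 = 25 m/s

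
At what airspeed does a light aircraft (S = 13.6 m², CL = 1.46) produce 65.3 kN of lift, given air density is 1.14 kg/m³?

L = ½ρv²S·CL ⇒ v = √(2L/(ρ·S·CL))
v = √(2 × 65300 / (1.14 × 13.6 × 1.46)) = √5770 = 76 m/s

v = 76 m/s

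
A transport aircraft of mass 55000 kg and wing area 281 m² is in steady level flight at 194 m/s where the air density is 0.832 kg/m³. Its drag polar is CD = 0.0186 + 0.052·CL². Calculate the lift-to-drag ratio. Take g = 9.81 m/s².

L/D = 6.33

In steady level flight, lift balances weight: W = mg = 55000 × 9.81 = 5.3955×10^5 N.
q = ½ρv² = ½ × 0.832 × 194² = 15660 Pa.
CL = W/(q·S) = 5.3955×10^5 / (15660 × 281) = 0.1226.
CD = 0.0186 + 0.052 × 0.1226² = 0.01938.
L/D = CL/CD = 0.1226 / 0.01938 = 6.33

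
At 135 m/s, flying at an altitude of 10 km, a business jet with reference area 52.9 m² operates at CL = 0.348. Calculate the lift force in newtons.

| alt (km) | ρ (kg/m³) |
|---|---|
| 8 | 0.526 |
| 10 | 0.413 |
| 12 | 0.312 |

At 10 km, from the table: ρ = 0.413 kg/m³.
Dynamic pressure q = ½ρv² = ½ × 0.413 × 135² = 3763 Pa.
L = q·S·CL = 3763 × 52.9 × 0.348 = 69300 N ≈ 69.3 kN

L = 69300 N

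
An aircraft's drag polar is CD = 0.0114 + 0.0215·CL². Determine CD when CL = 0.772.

CD = 0.0242

CD = 0.0114 + 0.0215 × 0.772² = 0.0114 + 0.01281 = 0.0242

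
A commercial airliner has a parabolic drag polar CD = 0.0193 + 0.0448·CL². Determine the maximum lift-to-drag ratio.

(L/D)max = 17

For CD = CD0 + K·CL², (L/D)max occurs at CL* = √(CD0/K) and equals 1/(2√(K·CD0)).
(L/D)max = 1/(2√(0.0448 × 0.0193)) = 1/(2 × 0.0294) = 17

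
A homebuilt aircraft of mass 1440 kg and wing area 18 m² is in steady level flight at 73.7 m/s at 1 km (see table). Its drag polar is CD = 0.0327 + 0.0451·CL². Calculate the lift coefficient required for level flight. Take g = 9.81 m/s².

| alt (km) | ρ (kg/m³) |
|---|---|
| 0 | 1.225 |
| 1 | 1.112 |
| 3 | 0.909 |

CL = 0.26

At 1 km, from the table: ρ = 1.112 kg/m³.
Level flight ⇒ L = W = m·g = 1440 × 9.81 = 14126 N.
q = ½ρv² = ½ × 1.112 × 73.7² = 3020 Pa.
Required CL = L/(qS) = 14126/(3020·18) = 0.2599.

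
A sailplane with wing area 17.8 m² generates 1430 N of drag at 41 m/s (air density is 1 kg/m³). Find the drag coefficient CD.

CD = 0.0956

From D = ½ρv²S·CD, rearranging gives CD = 2D/(ρv²S).
CD = 2 × 1430 / (1 × 41² × 17.8) = 0.0956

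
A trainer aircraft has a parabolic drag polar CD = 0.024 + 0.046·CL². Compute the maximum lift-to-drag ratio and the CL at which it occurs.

(L/D)max = 15, at CL = 0.722

For CD = CD0 + K·CL², (L/D)max occurs at CL* = √(CD0/K) and equals 1/(2√(K·CD0)).
(L/D)max = 1/(2√(0.046 × 0.024)) = 1/(2 × 0.03323) = 15
CL* = √(0.024/0.046) = 0.722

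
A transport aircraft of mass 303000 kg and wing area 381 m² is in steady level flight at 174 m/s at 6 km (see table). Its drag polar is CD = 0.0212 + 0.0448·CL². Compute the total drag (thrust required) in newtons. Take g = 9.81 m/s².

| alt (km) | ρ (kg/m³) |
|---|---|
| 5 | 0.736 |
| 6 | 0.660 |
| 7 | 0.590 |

D = 1.85×10^5 N

At 6 km, from the table: ρ = 0.660 kg/m³.
Weight W = mg = 303000 × 9.81 = 2.9724×10^6 N; in level flight L = W.
q = ½ρv² = ½ × 0.66 × 174² = 9991 Pa.
Required CL = L/(qS) = 2.9724×10^6/(9991·381) = 0.7809.
CD = 0.0212 + 0.0448 × 0.7809² = 0.04852.
D = q·S·CD = 9991 × 381 × 0.04852 = 1.847×10^5 N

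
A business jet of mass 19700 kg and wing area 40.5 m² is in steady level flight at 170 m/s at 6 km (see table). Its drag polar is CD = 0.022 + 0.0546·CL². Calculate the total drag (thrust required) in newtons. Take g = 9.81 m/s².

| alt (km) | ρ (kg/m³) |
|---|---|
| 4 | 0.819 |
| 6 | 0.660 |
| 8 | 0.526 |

D = 13800 N

At 6 km, from the table: ρ = 0.660 kg/m³.
In steady level flight, lift balances weight: W = mg = 19700 × 9.81 = 1.9326×10^5 N.
q = ½ρv² = ½ × 0.66 × 170² = 9537 Pa.
CL = W/(q·S) = 1.9326×10^5 / (9537 × 40.5) = 0.5003.
CD = 0.022 + 0.0546 × 0.5003² = 0.03567.
D = q·S·CD = 9537 × 40.5 × 0.03567 = 13780 N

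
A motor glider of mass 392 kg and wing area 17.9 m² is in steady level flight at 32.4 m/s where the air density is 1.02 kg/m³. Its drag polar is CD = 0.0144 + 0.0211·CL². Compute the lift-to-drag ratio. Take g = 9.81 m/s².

L/D = 22.5

Level flight ⇒ L = W = m·g = 392 × 9.81 = 3845.5 N.
q = ½ρv² = ½ × 1.02 × 32.4² = 535.4 Pa.
CL = W/(q·S) = 3845.5 / (535.4 × 17.9) = 0.4013.
CD = 0.0144 + 0.0211 × 0.4013² = 0.0178.
L/D = CL/CD = 0.4013 / 0.0178 = 22.5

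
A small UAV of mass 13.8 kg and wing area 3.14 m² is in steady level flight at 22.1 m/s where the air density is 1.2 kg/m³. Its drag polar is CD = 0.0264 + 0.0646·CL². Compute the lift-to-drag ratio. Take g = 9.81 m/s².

Weight W = mg = 13.8 × 9.81 = 135.38 N; in level flight L = W.
Dynamic pressure q = 0.5 × 1.2 × 22.1² = 293 Pa.
CL = W/(q·S) = 135.38 / (293 × 3.14) = 0.1471.
CD = 0.0264 + 0.0646 × 0.1471² = 0.0278.
L/D = CL/CD = 0.1471 / 0.0278 = 5.29

L/D = 5.29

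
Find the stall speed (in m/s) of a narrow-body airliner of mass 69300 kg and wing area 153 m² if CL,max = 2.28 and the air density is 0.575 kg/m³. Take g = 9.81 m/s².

V_stall = 82.3 m/s

Weight W = mg = 69300 × 9.81 = 6.798×10^5 N.
V_stall = √(2W/(ρ·S·CL,max)) = √(2 × 6.798×10^5 / (0.575 × 153 × 2.28))
V_stall = √6779 = 82.3 m/s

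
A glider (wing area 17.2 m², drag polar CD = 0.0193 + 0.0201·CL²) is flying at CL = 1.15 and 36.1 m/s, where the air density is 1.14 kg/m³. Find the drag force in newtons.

D = 586 N

CD = 0.0193 + 0.0201 × 1.15² = 0.04588
D = ½ρv²S·CD = ½ × 1.14 × 36.1² × 17.2 × 0.04588 = 586 N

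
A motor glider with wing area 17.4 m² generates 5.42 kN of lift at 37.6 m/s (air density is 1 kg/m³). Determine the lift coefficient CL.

CL = 0.441

From L = ½ρv²S·CL, rearranging gives CL = 2L/(ρv²S).
CL = 2 × 5420 / (1 × 37.6² × 17.4) = 0.441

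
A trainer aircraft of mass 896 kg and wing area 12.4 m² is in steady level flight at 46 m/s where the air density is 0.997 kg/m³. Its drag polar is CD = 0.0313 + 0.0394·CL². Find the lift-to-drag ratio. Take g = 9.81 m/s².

Level flight ⇒ L = W = m·g = 896 × 9.81 = 8789.8 N.
Dynamic pressure q = 0.5 × 0.997 × 46² = 1055 Pa.
CL = W/(q·S) = 8789.8 / (1055 × 12.4) = 0.672.
CD = 0.0313 + 0.0394 × 0.672² = 0.04909.
L/D = CL/CD = 0.672 / 0.04909 = 13.7

L/D = 13.7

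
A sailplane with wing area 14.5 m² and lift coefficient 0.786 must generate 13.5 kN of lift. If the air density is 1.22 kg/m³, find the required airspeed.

L = ½ρv²S·CL ⇒ v = √(2L/(ρ·S·CL))
v = √(2 × 13500 / (1.22 × 14.5 × 0.786)) = √1942 = 44.1 m/s

v = 44.1 m/s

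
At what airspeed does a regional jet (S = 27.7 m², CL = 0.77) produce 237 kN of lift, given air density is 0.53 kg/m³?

v = 205 m/s

L = ½ρv²S·CL ⇒ v = √(2L/(ρ·S·CL))
v = √(2 × 2.37×10^5 / (0.53 × 27.7 × 0.77)) = √41930 = 205 m/s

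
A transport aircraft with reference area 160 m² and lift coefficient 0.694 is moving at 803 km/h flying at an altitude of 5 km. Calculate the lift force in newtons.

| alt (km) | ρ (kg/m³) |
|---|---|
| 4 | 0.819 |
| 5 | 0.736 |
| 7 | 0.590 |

L = 2.03×10^6 N

At 5 km, from the table: ρ = 0.736 kg/m³.
Convert speed: v = 803 km/h ÷ 3.6 = 223.1 m/s.
Dynamic pressure q = ½ρv² = ½ × 0.736 × 223.1² = 18310 Pa.
L = q·S·CL = 18310 × 160 × 0.694 = 2.03×10^6 N ≈ 2030 kN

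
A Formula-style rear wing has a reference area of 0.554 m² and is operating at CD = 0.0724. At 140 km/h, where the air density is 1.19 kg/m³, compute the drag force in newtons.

Convert speed: v = 140 km/h ÷ 3.6 = 38.89 m/s.
D = ½ρv²S·CD = ½ × 1.19 × 38.89² × 0.554 × 0.0724 = 36.1 N

D = 36.1 N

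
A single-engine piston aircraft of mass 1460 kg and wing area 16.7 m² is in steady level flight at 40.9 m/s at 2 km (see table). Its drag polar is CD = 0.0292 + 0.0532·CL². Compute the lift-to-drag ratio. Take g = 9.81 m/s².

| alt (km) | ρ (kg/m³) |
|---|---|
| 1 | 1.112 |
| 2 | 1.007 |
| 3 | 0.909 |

L/D = 12.1

At 2 km, from the table: ρ = 1.007 kg/m³.
In steady level flight, lift balances weight: W = mg = 1460 × 9.81 = 14323 N.
q = ½ρv² = ½ × 1.007 × 40.9² = 842.3 Pa.
Required CL = L/(qS) = 14323/(842.3·16.7) = 1.018.
CD = 0.0292 + 0.0532 × 1.018² = 0.08436.
L/D = CL/CD = 1.018 / 0.08436 = 12.1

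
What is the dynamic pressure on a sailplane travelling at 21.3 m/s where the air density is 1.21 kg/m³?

q = ½ρv² = ½ × 1.21 × 21.3² = 274 Pa

q = 274 Pa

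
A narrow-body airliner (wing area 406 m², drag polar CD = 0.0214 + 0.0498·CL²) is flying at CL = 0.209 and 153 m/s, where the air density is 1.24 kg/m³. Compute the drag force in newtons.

CD = 0.0214 + 0.0498 × 0.209² = 0.02358
D = ½ρv²S·CD = ½ × 1.24 × 153² × 406 × 0.02358 = 1.39×10^5 N

D = 1.39×10^5 N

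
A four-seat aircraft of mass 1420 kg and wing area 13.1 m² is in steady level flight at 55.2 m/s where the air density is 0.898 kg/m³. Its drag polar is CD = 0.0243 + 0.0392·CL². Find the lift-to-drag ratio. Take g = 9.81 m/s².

In steady level flight, lift balances weight: W = mg = 1420 × 9.81 = 13930 N.
q = ½ρv² = ½ × 0.898 × 55.2² = 1368 Pa.
Required CL = L/(qS) = 13930/(1368·13.1) = 0.7773.
CD = 0.0243 + 0.0392 × 0.7773² = 0.04798.
L/D = CL/CD = 0.7773 / 0.04798 = 16.2

L/D = 16.2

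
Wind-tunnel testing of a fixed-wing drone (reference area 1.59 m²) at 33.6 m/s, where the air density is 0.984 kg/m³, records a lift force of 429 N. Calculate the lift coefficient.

CL = 0.486

From L = ½ρv²S·CL, rearranging gives CL = 2L/(ρv²S).
CL = 2 × 429 / (0.984 × 33.6² × 1.59) = 0.486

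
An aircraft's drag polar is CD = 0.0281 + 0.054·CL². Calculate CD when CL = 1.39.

CD = 0.132

CD = 0.0281 + 0.054 × 1.39² = 0.0281 + 0.1043 = 0.132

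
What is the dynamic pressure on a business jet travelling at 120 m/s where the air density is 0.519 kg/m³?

q = ½ρv² = ½ × 0.519 × 120² = 3740 Pa

q = 3740 Pa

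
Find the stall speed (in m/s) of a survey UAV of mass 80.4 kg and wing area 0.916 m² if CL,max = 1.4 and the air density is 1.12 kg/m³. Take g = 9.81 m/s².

V_stall = 33.1 m/s

Weight W = mg = 80.4 × 9.81 = 788.7 N.
V_stall = √(2W/(ρ·S·CL,max)) = √(2 × 788.7 / (1.12 × 0.916 × 1.4))
V_stall = √1098 = 33.1 m/s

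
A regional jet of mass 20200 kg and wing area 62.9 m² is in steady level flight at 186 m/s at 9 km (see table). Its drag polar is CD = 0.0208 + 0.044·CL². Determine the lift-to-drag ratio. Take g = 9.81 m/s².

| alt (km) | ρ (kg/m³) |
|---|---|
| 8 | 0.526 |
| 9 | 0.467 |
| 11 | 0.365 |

L/D = 14.2

At 9 km, from the table: ρ = 0.467 kg/m³.
In steady level flight, lift balances weight: W = mg = 20200 × 9.81 = 1.9816×10^5 N.
q = ½ρv² = ½ × 0.467 × 186² = 8078 Pa.
Required CL = L/(qS) = 1.9816×10^5/(8078·62.9) = 0.39.
CD = 0.0208 + 0.044 × 0.39² = 0.02749.
L/D = CL/CD = 0.39 / 0.02749 = 14.2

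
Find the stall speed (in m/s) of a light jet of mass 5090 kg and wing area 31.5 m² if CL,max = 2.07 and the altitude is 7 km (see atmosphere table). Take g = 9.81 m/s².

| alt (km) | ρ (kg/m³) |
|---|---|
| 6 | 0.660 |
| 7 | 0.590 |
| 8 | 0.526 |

V_stall = 50.9 m/s

At 7 km, from the table: ρ = 0.590 kg/m³.
Stall occurs when L = W at CL,max. W = mg = 5090 × 9.81 = 49930 N.
From L = ½ρV²S·CL,max = W: V_stall = √(2W/(ρSCL,max)) = √(2·49930/(0.59·31.5·2.07))
V_stall = √2596 = 50.9 m/s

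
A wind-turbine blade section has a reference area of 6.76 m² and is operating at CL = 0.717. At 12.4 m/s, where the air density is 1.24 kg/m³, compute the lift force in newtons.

L = ½ρv²S·CL = ½ × 1.24 × 12.4² × 6.76 × 0.717 = 462 N

L = 462 N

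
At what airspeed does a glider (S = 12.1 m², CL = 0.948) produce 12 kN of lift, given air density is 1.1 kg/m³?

v = 43.6 m/s

L = ½ρv²S·CL ⇒ v = √(2L/(ρ·S·CL))
v = √(2 × 12000 / (1.1 × 12.1 × 0.948)) = √1902 = 43.6 m/s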